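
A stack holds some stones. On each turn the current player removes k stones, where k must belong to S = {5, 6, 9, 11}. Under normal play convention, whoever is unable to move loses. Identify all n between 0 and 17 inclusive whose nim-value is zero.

G(0) = 0
G(1) = mex{} = 0
G(2) = mex{} = 0
G(3) = mex{} = 0
G(4) = mex{} = 0
G(5) = mex{0} = 1
G(6) = mex{0,0} = 1
G(7) = mex{0,0} = 1
G(8) = mex{0,0} = 1
G(9) = mex{0,0,0} = 1
G(10) = mex{1,0,0} = 2
G(11) = mex{1,1,0,0} = 2
G(12) = mex{1,1,0,0} = 2
G(13) = mex{1,1,0,0} = 2
G(14) = mex{1,1,1,0} = 2
G(15) = mex{2,1,1,0} = 3
G(16) = mex{2,2,1,1} = 0
G(17) = mex{2,2,1,1} = 0
P-positions are exactly the n with G(n) = 0.

0, 1, 2, 3, 4, 16, 17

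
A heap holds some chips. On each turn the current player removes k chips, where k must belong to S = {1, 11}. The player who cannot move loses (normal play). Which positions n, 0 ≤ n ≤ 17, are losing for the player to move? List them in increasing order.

0, 2, 4, 6, 8, 10, 12, 14, 16

n :  0  1  2  3  4  5  6  7  8  9 10 11 12 13 14 15 16 17
G :  0  1  0  1  0  1  0  1  0  1  0  1  0  1  0  1  0  1
P-positions are exactly the n with G(n) = 0.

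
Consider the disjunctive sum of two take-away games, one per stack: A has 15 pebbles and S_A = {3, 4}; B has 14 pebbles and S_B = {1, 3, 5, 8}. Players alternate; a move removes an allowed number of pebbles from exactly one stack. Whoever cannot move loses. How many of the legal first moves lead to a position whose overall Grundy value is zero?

4

Stack A, S = {3, 4}:
n :  0  1  2  3  4  5  6  7  8  9 10 11 12 13 14 15
G :  0  0  0  1  1  1  2  0  0  0  1  1  1  2  0  0
G_A(15) = 0.
Stack B, S = {1, 3, 5, 8}:
G(0) = 0
G(1) = mex{0} = 1
G(2) = mex{1} = 0
G(3) = mex{0,0} = 1
G(4) = mex{1,1} = 0
G(5) = mex{0,0,0} = 1
G(6) = mex{1,1,1} = 0
G(7) = mex{0,0,0} = 1
G(8) = mex{1,1,1,0} = 2
G(9) = mex{2,0,0,1} = 3
G(10) = mex{3,1,1,0} = 2
G(11) = mex{2,2,0,1} = 3
G(12) = mex{3,3,1,0} = 2
G(13) = mex{2,2,2,1} = 0
G(14) = mex{0,3,3,0} = 1
G_B(14) = 1.
Combined Grundy value = 0 ⊕ 1 = 1.
A winning move leaves total XOR = 0, i.e. changes one component's Grundy value g to g ⊕ X where X is the current total.
Stack A: need g' = 0⊕1 = 1. Options: 15−3→G=1, 15−4→G=1. Hits: 2.
Stack B: need g' = 1⊕1 = 0. Options: 14−1→G=0, 14−3→G=3, 14−5→G=3, 14−8→G=0. Hits: 2.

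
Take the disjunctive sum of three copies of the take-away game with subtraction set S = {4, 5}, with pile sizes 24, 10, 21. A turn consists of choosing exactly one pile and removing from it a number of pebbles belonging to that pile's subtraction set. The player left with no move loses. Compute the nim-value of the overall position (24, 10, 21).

All piles use S = {4, 5}:
G(0) = 0
G(1) = mex{} = 0
G(2) = mex{} = 0
G(3) = mex{} = 0
G(4) = mex{0} = 1
G(5) = mex{0,0} = 1
G(6) = mex{0,0} = 1
G(7) = mex{0,0} = 1
G(8) = mex{1,0} = 2
G(9) = mex{1,1} = 0
G(10) = mex{1,1} = 0
G(11) = mex{1,1} = 0
G(12) = mex{2,1} = 0
G(13) = mex{0,2} = 1
G(14) = mex{0,0} = 1
G(15) = mex{0,0} = 1
G(16) = mex{0,0} = 1
G(17) = mex{1,0} = 2
G(18) = mex{1,1} = 0
G(19) = mex{1,1} = 0
G(20) = mex{1,1} = 0
G(21) = mex{2,1} = 0
G(22) = mex{0,2} = 1
G(23) = mex{0,0} = 1
G(24) = mex{0,0} = 1
Pile A: G(24) = 1.
Pile B: G(10) = 0.
Pile C: G(21) = 0.
Combined Grundy value = 1 ⊕ 0 ⊕ 0 = 1.

1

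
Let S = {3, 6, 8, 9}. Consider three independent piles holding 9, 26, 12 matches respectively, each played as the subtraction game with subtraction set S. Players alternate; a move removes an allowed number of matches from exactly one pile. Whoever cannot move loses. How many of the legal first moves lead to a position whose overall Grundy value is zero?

All piles use S = {3, 6, 8, 9}:
n :  0  1  2  3  4  5  6  7  8  9 10 11 12 13 14 15 16 17 18 19 20 21 22 23 24 25 26
G :  0  0  0  1  1  1  2  2  2  3  3  3  0  0  0  1  1  1  2  2  2  3  3  3  0  0  0
Pile A: G(9) = 3.
Pile B: G(26) = 0.
Pile C: G(12) = 0.
Combined Grundy value = 3 ⊕ 0 ⊕ 0 = 3.
A winning move leaves total XOR = 0, i.e. changes one component's Grundy value g to g ⊕ X where X is the current total.
Pile A: need g' = 3⊕3 = 0. Options: 9−3→G=2, 9−6→G=1, 9−8→G=0, 9−9→G=0. Hits: 2.
Pile B: need g' = 0⊕3 = 3. Options: 26−3→G=3, 26−6→G=2, 26−8→G=2, 26−9→G=1. Hits: 1.
Pile C: need g' = 0⊕3 = 3. Options: 12−3→G=3, 12−6→G=2, 12−8→G=1, 12−9→G=1. Hits: 1.

4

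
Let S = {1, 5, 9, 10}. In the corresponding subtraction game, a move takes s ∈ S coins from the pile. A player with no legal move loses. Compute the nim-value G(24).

1

n :  0  1  2  3  4  5  6  7  8  9 10 11 12 13 14 15 16 17 18 19 20 21 22 23 24
G :  0  1  0  1  0  1  0  1  0  1  2  3  2  3  2  3  2  3  2  0  1  0  1  0  1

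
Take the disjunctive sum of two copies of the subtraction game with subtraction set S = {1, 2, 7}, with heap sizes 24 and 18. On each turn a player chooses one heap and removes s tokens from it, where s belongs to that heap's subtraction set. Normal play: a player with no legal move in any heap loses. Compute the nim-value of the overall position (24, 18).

All heaps use S = {1, 2, 7}:
n :  0  1  2  3  4  5  6  7  8  9 10 11 12 13 14 15 16 17 18 19 20 21 22 23 24
G :  0  1  2  0  1  2  0  1  2  0  1  2  0  1  2  0  1  2  0  1  2  0  1  2  0
Heap A: G(24) = 0.
Heap B: G(18) = 0.
Combined Grundy value = 0 ⊕ 0 = 0.

0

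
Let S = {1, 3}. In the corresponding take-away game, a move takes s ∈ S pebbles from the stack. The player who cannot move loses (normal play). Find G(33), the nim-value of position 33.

G(0) = 0
G(1) = mex{0} = 1
G(2) = mex{1} = 0
G(3) = mex{0,0} = 1
G(4) = mex{1,1} = 0
G(5) = mex{0,0} = 1
G(6) = mex{1,1} = 0
G(7) = mex{0,0} = 1
G(8) = mex{1,1} = 0
G(9) = mex{0,0} = 1
G(10) = mex{1,1} = 0
G(11) = mex{0,0} = 1
G(12) = mex{1,1} = 0
G(13) = mex{0,0} = 1
G(14) = mex{1,1} = 0
G(15) = mex{0,0} = 1
G(16) = mex{1,1} = 0
G(17) = mex{0,0} = 1
G(18) = mex{1,1} = 0
G(19) = mex{0,0} = 1
G(20) = mex{1,1} = 0
G(21) = mex{0,0} = 1
G(22) = mex{1,1} = 0
G(23) = mex{0,0} = 1
G(24) = mex{1,1} = 0
G(25) = mex{0,0} = 1
G(26) = mex{1,1} = 0
G(27) = mex{0,0} = 1
G(28) = mex{1,1} = 0
G(29) = mex{0,0} = 1
G(30) = mex{1,1} = 0
G(31) = mex{0,0} = 1
G(32) = mex{1,1} = 0
G(33) = mex{0,0} = 1

1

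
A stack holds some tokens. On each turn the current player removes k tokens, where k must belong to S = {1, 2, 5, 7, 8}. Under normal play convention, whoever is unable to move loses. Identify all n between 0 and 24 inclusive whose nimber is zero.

n :  0  1  2  3  4  5  6  7  8  9 10 11 12 13 14 15 16 17 18 19 20 21 22 23 24
G :  0  1  2  0  1  2  0  1  2  0  1  2  0  1  2  0  1  2  0  1  2  0  1  2  0
P-positions are exactly the n with G(n) = 0.

0, 3, 6, 9, 12, 15, 18, 21, 24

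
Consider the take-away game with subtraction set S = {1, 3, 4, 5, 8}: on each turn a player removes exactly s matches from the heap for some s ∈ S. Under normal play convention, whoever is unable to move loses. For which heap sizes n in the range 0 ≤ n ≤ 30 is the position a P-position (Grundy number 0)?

n :  0  1  2  3  4  5  6  7  8  9 10 11 12 13 14 15 16 17 18 19 20 21 22 23 24 25 26 27 28 29 30
G :  0  1  0  1  2  3  2  3  4  0  1  0  1  2  3  2  3  4  0  1  0  1  2  3  2  3  4  0  1  0  1
P-positions are exactly the n with G(n) = 0.

0, 2, 9, 11, 18, 20, 27, 29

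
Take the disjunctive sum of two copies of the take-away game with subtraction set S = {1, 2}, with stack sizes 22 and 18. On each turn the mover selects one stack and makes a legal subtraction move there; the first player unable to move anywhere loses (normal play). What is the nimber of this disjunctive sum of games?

1

All stacks use S = {1, 2}:
n :  0  1  2  3  4  5  6  7  8  9 10 11 12 13 14 15 16 17 18 19 20 21 22
G :  0  1  2  0  1  2  0  1  2  0  1  2  0  1  2  0  1  2  0  1  2  0  1
Stack A: G(22) = 1.
Stack B: G(18) = 0.
Combined Grundy value = 1 ⊕ 0 = 1.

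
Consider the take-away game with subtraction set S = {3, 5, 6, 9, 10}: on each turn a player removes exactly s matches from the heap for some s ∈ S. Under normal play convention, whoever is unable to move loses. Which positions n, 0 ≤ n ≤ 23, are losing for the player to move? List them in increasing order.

0, 1, 2, 13, 14, 15

n :  0  1  2  3  4  5  6  7  8  9 10 11 12 13 14 15 16 17 18 19 20 21 22 23
G :  0  0  0  1  1  1  2  2  2  3  3  3  4  0  0  0  1  1  1  2  2  2  3  3
P-positions are exactly the n with G(n) = 0.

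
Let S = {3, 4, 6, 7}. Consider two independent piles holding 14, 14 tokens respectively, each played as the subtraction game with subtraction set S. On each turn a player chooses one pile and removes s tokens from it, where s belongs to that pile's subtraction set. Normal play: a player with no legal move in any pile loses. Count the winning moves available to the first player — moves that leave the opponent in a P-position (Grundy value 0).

All piles use S = {3, 4, 6, 7}:
G(0) = 0
G(1) = mex{} = 0
G(2) = mex{} = 0
G(3) = mex{0} = 1
G(4) = mex{0,0} = 1
G(5) = mex{0,0} = 1
G(6) = mex{1,0,0} = 2
G(7) = mex{1,1,0,0} = 2
G(8) = mex{1,1,0,0} = 2
G(9) = mex{2,1,1,0} = 3
G(10) = mex{2,2,1,1} = 0
G(11) = mex{2,2,1,1} = 0
G(12) = mex{3,2,2,1} = 0
G(13) = mex{0,3,2,2} = 1
G(14) = mex{0,0,2,2} = 1
Pile A: G(14) = 1.
Pile B: G(14) = 1.
Combined Grundy value = 1 ⊕ 1 = 0.
A winning move leaves total XOR = 0, i.e. changes one component's Grundy value g to g ⊕ X where X is the current total.
Pile A: target g' = 1⊕0 = 1, but every legal move changes the Grundy value (mex property), so 0 moves.
Pile B: target g' = 1⊕0 = 1, but every legal move changes the Grundy value (mex property), so 0 moves.

0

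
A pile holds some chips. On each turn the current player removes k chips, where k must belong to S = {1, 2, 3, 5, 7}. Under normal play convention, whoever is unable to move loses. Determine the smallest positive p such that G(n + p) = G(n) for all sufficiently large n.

G(0) = 0
G(1) = mex{0} = 1
G(2) = mex{1,0} = 2
G(3) = mex{2,1,0} = 3
G(4) = mex{3,2,1} = 0
G(5) = mex{0,3,2,0} = 1
G(6) = mex{1,0,3,1} = 2
G(7) = mex{2,1,0,2,0} = 3
G(8) = mex{3,2,1,3,1} = 0
G(9) = mex{0,3,2,0,2} = 1
G(10) = mex{1,0,3,1,3} = 2
G(11) = mex{2,1,0,2,0} = 3
G(12) = mex{3,2,1,3,1} = 0
G(13) = mex{0,3,2,0,2} = 1
G(14) = mex{1,0,3,1,3} = 2
G(n+4) = G(n) holds for n = 0,…,6 (a full window of length max(S) = 7), so the sequence is purely periodic with period 4.

4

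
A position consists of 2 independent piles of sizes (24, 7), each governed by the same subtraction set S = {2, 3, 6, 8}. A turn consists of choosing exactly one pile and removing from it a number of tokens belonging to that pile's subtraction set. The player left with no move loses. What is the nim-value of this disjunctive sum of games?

All piles use S = {2, 3, 6, 8}:
G(0) = 0
G(1) = mex{} = 0
G(2) = mex{0} = 1
G(3) = mex{0,0} = 1
G(4) = mex{1,0} = 2
G(5) = mex{1,1} = 0
G(6) = mex{2,1,0} = 3
G(7) = mex{0,2,0} = 1
G(8) = mex{3,0,1,0} = 2
G(9) = mex{1,3,1,0} = 2
G(10) = mex{2,1,2,1} = 0
G(11) = mex{2,2,0,1} = 3
G(12) = mex{0,2,3,2} = 1
G(13) = mex{3,0,1,0} = 2
G(14) = mex{1,3,2,3} = 0
G(15) = mex{2,1,2,1} = 0
G(16) = mex{0,2,0,2} = 1
G(17) = mex{0,0,3,2} = 1
G(18) = mex{1,0,1,0} = 2
G(19) = mex{1,1,2,3} = 0
G(20) = mex{2,1,0,1} = 3
G(21) = mex{0,2,0,2} = 1
G(22) = mex{3,0,1,0} = 2
G(23) = mex{1,3,1,0} = 2
G(24) = mex{2,1,2,1} = 0
Pile A: G(24) = 0.
Pile B: G(7) = 1.
Combined Grundy value = 0 ⊕ 1 = 1.

1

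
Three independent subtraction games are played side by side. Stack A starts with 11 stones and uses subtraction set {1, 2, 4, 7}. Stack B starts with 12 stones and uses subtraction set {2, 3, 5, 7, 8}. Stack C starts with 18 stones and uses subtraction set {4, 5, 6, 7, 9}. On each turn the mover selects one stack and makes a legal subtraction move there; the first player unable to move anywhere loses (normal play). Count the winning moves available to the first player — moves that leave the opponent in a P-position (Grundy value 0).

Stack A, S = {1, 2, 4, 7}:
G(0) = 0
G(1) = mex{0} = 1
G(2) = mex{1,0} = 2
G(3) = mex{2,1} = 0
G(4) = mex{0,2,0} = 1
G(5) = mex{1,0,1} = 2
G(6) = mex{2,1,2} = 0
G(7) = mex{0,2,0,0} = 1
G(8) = mex{1,0,1,1} = 2
G(9) = mex{2,1,2,2} = 0
G(10) = mex{0,2,0,0} = 1
G(11) = mex{1,0,1,1} = 2
G_A(11) = 2.
Stack B, S = {2, 3, 5, 7, 8}:
G(0) = 0
G(1) = mex{} = 0
G(2) = mex{0} = 1
G(3) = mex{0,0} = 1
G(4) = mex{1,0} = 2
G(5) = mex{1,1,0} = 2
G(6) = mex{2,1,0} = 3
G(7) = mex{2,2,1,0} = 3
G(8) = mex{3,2,1,0,0} = 4
G(9) = mex{3,3,2,1,0} = 4
G(10) = mex{4,3,2,1,1} = 0
G(11) = mex{4,4,3,2,1} = 0
G(12) = mex{0,4,3,2,2} = 1
G_B(12) = 1.
Stack C, S = {4, 5, 6, 7, 9}:
G(0) = 0
G(1) = mex{} = 0
G(2) = mex{} = 0
G(3) = mex{} = 0
G(4) = mex{0} = 1
G(5) = mex{0,0} = 1
G(6) = mex{0,0,0} = 1
G(7) = mex{0,0,0,0} = 1
G(8) = mex{1,0,0,0} = 2
G(9) = mex{1,1,0,0,0} = 2
G(10) = mex{1,1,1,0,0} = 2
G(11) = mex{1,1,1,1,0} = 2
G(12) = mex{2,1,1,1,0} = 3
G(13) = mex{2,2,1,1,1} = 0
G(14) = mex{2,2,2,1,1} = 0
G(15) = mex{2,2,2,2,1} = 0
G(16) = mex{3,2,2,2,1} = 0
G(17) = mex{0,3,2,2,2} = 1
G(18) = mex{0,0,3,2,2} = 1
G_C(18) = 1.
Combined Grundy value = 2 ⊕ 1 ⊕ 1 = 2.
A winning move leaves total XOR = 0, i.e. changes one component's Grundy value g to g ⊕ X where X is the current total.
Stack A: need g' = 2⊕2 = 0. Options: 11−1→G=1, 11−2→G=0, 11−4→G=1, 11−7→G=1. Hits: 1.
Stack B: need g' = 1⊕2 = 3. Options: 12−2→G=0, 12−3→G=4, 12−5→G=3, 12−7→G=2, 12−8→G=2. Hits: 1.
Stack C: need g' = 1⊕2 = 3. Options: 18−4→G=0, 18−5→G=0, 18−6→G=3, 18−7→G=2, 18−9→G=2. Hits: 1.

3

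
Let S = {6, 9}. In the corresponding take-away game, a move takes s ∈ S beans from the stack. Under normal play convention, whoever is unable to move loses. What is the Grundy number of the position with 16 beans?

n :  0  1  2  3  4  5  6  7  8  9 10 11 12 13 14 15 16
G :  0  0  0  0  0  0  1  1  1  1  1  1  2  2  2  0  0

0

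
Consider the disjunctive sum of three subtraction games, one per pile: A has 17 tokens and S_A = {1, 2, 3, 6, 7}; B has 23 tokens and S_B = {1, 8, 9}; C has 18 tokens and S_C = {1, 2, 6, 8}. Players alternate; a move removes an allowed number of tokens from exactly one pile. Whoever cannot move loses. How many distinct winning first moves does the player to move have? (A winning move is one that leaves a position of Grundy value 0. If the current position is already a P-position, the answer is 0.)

Pile A, S = {1, 2, 3, 6, 7}:
G(0) = 0
G(1) = mex{0} = 1
G(2) = mex{1,0} = 2
G(3) = mex{2,1,0} = 3
G(4) = mex{3,2,1} = 0
G(5) = mex{0,3,2} = 1
G(6) = mex{1,0,3,0} = 2
G(7) = mex{2,1,0,1,0} = 3
G(8) = mex{3,2,1,2,1} = 0
G(9) = mex{0,3,2,3,2} = 1
G(10) = mex{1,0,3,0,3} = 2
G(11) = mex{2,1,0,1,0} = 3
G(12) = mex{3,2,1,2,1} = 0
G(13) = mex{0,3,2,3,2} = 1
G(14) = mex{1,0,3,0,3} = 2
G(15) = mex{2,1,0,1,0} = 3
G(16) = mex{3,2,1,2,1} = 0
G(17) = mex{0,3,2,3,2} = 1
G_A(17) = 1.
Pile B, S = {1, 8, 9}:
n :  0  1  2  3  4  5  6  7  8  9 10 11 12 13 14 15 16 17 18 19 20 21 22 23
G :  0  1  0  1  0  1  0  1  2  3  2  3  2  3  2  3  0  1  0  1  0  1  0  1
G_B(23) = 1.
Pile C, S = {1, 2, 6, 8}:
G(0) = 0
G(1) = mex{0} = 1
G(2) = mex{1,0} = 2
G(3) = mex{2,1} = 0
G(4) = mex{0,2} = 1
G(5) = mex{1,0} = 2
G(6) = mex{2,1,0} = 3
G(7) = mex{3,2,1} = 0
G(8) = mex{0,3,2,0} = 1
G(9) = mex{1,0,0,1} = 2
G(10) = mex{2,1,1,2} = 0
G(11) = mex{0,2,2,0} = 1
G(12) = mex{1,0,3,1} = 2
G(13) = mex{2,1,0,2} = 3
G(14) = mex{3,2,1,3} = 0
G(15) = mex{0,3,2,0} = 1
G(16) = mex{1,0,0,1} = 2
G(17) = mex{2,1,1,2} = 0
G(18) = mex{0,2,2,0} = 1
G_C(18) = 1.
Combined Grundy value = 1 ⊕ 1 ⊕ 1 = 1.
A winning move leaves total XOR = 0, i.e. changes one component's Grundy value g to g ⊕ X where X is the current total.
Pile A: need g' = 1⊕1 = 0. Options: 17−1→G=0, 17−2→G=3, 17−3→G=2, 17−6→G=3, 17−7→G=2. Hits: 1.
Pile B: need g' = 1⊕1 = 0. Options: 23−1→G=0, 23−8→G=3, 23−9→G=2. Hits: 1.
Pile C: need g' = 1⊕1 = 0. Options: 18−1→G=0, 18−2→G=2, 18−6→G=2, 18−8→G=0. Hits: 2.

4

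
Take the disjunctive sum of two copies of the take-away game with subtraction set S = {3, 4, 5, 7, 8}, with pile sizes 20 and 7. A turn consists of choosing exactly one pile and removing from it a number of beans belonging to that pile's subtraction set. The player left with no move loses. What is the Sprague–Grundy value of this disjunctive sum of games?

All piles use S = {3, 4, 5, 7, 8}:
G(0) = 0
G(1) = mex{} = 0
G(2) = mex{} = 0
G(3) = mex{0} = 1
G(4) = mex{0,0} = 1
G(5) = mex{0,0,0} = 1
G(6) = mex{1,0,0} = 2
G(7) = mex{1,1,0,0} = 2
G(8) = mex{1,1,1,0,0} = 2
G(9) = mex{2,1,1,0,0} = 3
G(10) = mex{2,2,1,1,0} = 3
G(11) = mex{2,2,2,1,1} = 0
G(12) = mex{3,2,2,1,1} = 0
G(13) = mex{3,3,2,2,1} = 0
G(14) = mex{0,3,3,2,2} = 1
G(15) = mex{0,0,3,2,2} = 1
G(16) = mex{0,0,0,3,2} = 1
G(17) = mex{1,0,0,3,3} = 2
G(18) = mex{1,1,0,0,3} = 2
G(19) = mex{1,1,1,0,0} = 2
G(20) = mex{2,1,1,0,0} = 3
Pile A: G(20) = 3.
Pile B: G(7) = 2.
Combined Grundy value = 3 ⊕ 2 = 1.

1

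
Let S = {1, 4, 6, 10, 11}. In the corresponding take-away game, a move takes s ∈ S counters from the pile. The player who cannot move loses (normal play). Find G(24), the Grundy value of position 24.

G(0) = 0
G(1) = mex{0} = 1
G(2) = mex{1} = 0
G(3) = mex{0} = 1
G(4) = mex{1,0} = 2
G(5) = mex{2,1} = 0
G(6) = mex{0,0,0} = 1
G(7) = mex{1,1,1} = 0
G(8) = mex{0,2,0} = 1
G(9) = mex{1,0,1} = 2
G(10) = mex{2,1,2,0} = 3
G(11) = mex{3,0,0,1,0} = 2
G(12) = mex{2,1,1,0,1} = 3
G(13) = mex{3,2,0,1,0} = 4
G(14) = mex{4,3,1,2,1} = 0
G(15) = mex{0,2,2,0,2} = 1
G(16) = mex{1,3,3,1,0} = 2
G(17) = mex{2,4,2,0,1} = 3
G(18) = mex{3,0,3,1,0} = 2
G(19) = mex{2,1,4,2,1} = 0
G(20) = mex{0,2,0,3,2} = 1
G(21) = mex{1,3,1,2,3} = 0
G(22) = mex{0,2,2,3,2} = 1
G(23) = mex{1,0,3,4,3} = 2
G(24) = mex{2,1,2,0,4} = 3

3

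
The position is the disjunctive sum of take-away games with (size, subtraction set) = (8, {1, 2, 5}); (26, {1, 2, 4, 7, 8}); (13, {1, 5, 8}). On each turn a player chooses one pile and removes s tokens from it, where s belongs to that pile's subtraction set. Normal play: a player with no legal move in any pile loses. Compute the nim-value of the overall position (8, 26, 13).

Pile A, S = {1, 2, 5}:
n : 0 1 2 3 4 5 6 7 8
G : 0 1 2 0 1 2 0 1 2
G_A(8) = 2.
Pile B, S = {1, 2, 4, 7, 8}:
n :  0  1  2  3  4  5  6  7  8  9 10 11 12 13 14 15 16 17 18 19 20 21 22 23 24 25 26
G :  0  1  2  0  1  2  0  1  2  0  1  2  0  1  2  0  1  2  0  1  2  0  1  2  0  1  2
G_B(26) = 2.
Pile C, S = {1, 5, 8}:
n :  0  1  2  3  4  5  6  7  8  9 10 11 12 13
G :  0  1  0  1  0  1  0  1  2  3  2  3  2  0
G_C(13) = 0.
Combined Grundy value = 2 ⊕ 2 ⊕ 0 = 0.

0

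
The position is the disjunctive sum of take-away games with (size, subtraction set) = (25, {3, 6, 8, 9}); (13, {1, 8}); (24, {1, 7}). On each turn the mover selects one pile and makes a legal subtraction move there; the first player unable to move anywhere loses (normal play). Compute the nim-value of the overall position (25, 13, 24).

Pile A, S = {3, 6, 8, 9}:
n :  0  1  2  3  4  5  6  7  8  9 10 11 12 13 14 15 16 17 18 19 20 21 22 23 24 25
G :  0  0  0  1  1  1  2  2  2  3  3  3  0  0  0  1  1  1  2  2  2  3  3  3  0  0
G_A(25) = 0.
Pile B, S = {1, 8}:
G(0) = 0
G(1) = mex{0} = 1
G(2) = mex{1} = 0
G(3) = mex{0} = 1
G(4) = mex{1} = 0
G(5) = mex{0} = 1
G(6) = mex{1} = 0
G(7) = mex{0} = 1
G(8) = mex{1,0} = 2
G(9) = mex{2,1} = 0
G(10) = mex{0,0} = 1
G(11) = mex{1,1} = 0
G(12) = mex{0,0} = 1
G(13) = mex{1,1} = 0
G_B(13) = 0.
Pile C, S = {1, 7}:
G(0) = 0
G(1) = mex{0} = 1
G(2) = mex{1} = 0
G(3) = mex{0} = 1
G(4) = mex{1} = 0
G(5) = mex{0} = 1
G(6) = mex{1} = 0
G(7) = mex{0,0} = 1
G(8) = mex{1,1} = 0
G(9) = mex{0,0} = 1
G(10) = mex{1,1} = 0
G(11) = mex{0,0} = 1
G(12) = mex{1,1} = 0
G(13) = mex{0,0} = 1
G(14) = mex{1,1} = 0
G(15) = mex{0,0} = 1
G(16) = mex{1,1} = 0
G(17) = mex{0,0} = 1
G(18) = mex{1,1} = 0
G(19) = mex{0,0} = 1
G(20) = mex{1,1} = 0
G(21) = mex{0,0} = 1
G(22) = mex{1,1} = 0
G(23) = mex{0,0} = 1
G(24) = mex{1,1} = 0
G_C(24) = 0.
Combined Grundy value = 0 ⊕ 0 ⊕ 0 = 0.

0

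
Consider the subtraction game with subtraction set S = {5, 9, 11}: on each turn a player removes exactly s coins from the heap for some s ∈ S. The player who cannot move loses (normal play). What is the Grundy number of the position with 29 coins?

G(0) = 0
G(1) = mex{} = 0
G(2) = mex{} = 0
G(3) = mex{} = 0
G(4) = mex{} = 0
G(5) = mex{0} = 1
G(6) = mex{0} = 1
G(7) = mex{0} = 1
G(8) = mex{0} = 1
G(9) = mex{0,0} = 1
G(10) = mex{1,0} = 2
G(11) = mex{1,0,0} = 2
G(12) = mex{1,0,0} = 2
G(13) = mex{1,0,0} = 2
G(14) = mex{1,1,0} = 2
G(15) = mex{2,1,0} = 3
G(16) = mex{2,1,1} = 0
G(17) = mex{2,1,1} = 0
G(18) = mex{2,1,1} = 0
G(19) = mex{2,2,1} = 0
G(20) = mex{3,2,1} = 0
G(21) = mex{0,2,2} = 1
G(22) = mex{0,2,2} = 1
G(23) = mex{0,2,2} = 1
G(24) = mex{0,3,2} = 1
G(25) = mex{0,0,2} = 1
G(26) = mex{1,0,3} = 2
G(27) = mex{1,0,0} = 2
G(28) = mex{1,0,0} = 2
G(29) = mex{1,0,0} = 2

2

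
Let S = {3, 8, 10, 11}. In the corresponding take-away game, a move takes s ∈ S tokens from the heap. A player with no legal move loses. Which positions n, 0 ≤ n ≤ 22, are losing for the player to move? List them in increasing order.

n :  0  1  2  3  4  5  6  7  8  9 10 11 12 13 14 15 16 17 18 19 20 21 22
G :  0  0  0  1  1  1  0  0  2  1  1  3  2  2  2  3  3  3  4  0  0  0  1
P-positions are exactly the n with G(n) = 0.

0, 1, 2, 6, 7, 19, 20, 21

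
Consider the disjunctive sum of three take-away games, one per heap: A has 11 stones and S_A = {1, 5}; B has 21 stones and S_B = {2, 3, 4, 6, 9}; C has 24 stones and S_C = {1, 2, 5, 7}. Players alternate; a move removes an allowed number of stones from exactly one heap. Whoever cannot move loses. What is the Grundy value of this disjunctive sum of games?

5

Heap A, S = {1, 5}:
G(0) = 0
G(1) = mex{0} = 1
G(2) = mex{1} = 0
G(3) = mex{0} = 1
G(4) = mex{1} = 0
G(5) = mex{0,0} = 1
G(6) = mex{1,1} = 0
G(7) = mex{0,0} = 1
G(8) = mex{1,1} = 0
G(9) = mex{0,0} = 1
G(10) = mex{1,1} = 0
G(11) = mex{0,0} = 1
G_A(11) = 1.
Heap B, S = {2, 3, 4, 6, 9}:
G(0) = 0
G(1) = mex{} = 0
G(2) = mex{0} = 1
G(3) = mex{0,0} = 1
G(4) = mex{1,0,0} = 2
G(5) = mex{1,1,0} = 2
G(6) = mex{2,1,1,0} = 3
G(7) = mex{2,2,1,0} = 3
G(8) = mex{3,2,2,1} = 0
G(9) = mex{3,3,2,1,0} = 4
G(10) = mex{0,3,3,2,0} = 1
G(11) = mex{4,0,3,2,1} = 5
G(12) = mex{1,4,0,3,1} = 2
G(13) = mex{5,1,4,3,2} = 0
G(14) = mex{2,5,1,0,2} = 3
G(15) = mex{0,2,5,4,3} = 1
G(16) = mex{3,0,2,1,3} = 4
G(17) = mex{1,3,0,5,0} = 2
G(18) = mex{4,1,3,2,4} = 0
G(19) = mex{2,4,1,0,1} = 3
G(20) = mex{0,2,4,3,5} = 1
G(21) = mex{3,0,2,1,2} = 4
G_B(21) = 4.
Heap C, S = {1, 2, 5, 7}:
G(0) = 0
G(1) = mex{0} = 1
G(2) = mex{1,0} = 2
G(3) = mex{2,1} = 0
G(4) = mex{0,2} = 1
G(5) = mex{1,0,0} = 2
G(6) = mex{2,1,1} = 0
G(7) = mex{0,2,2,0} = 1
G(8) = mex{1,0,0,1} = 2
G(9) = mex{2,1,1,2} = 0
G(10) = mex{0,2,2,0} = 1
G(11) = mex{1,0,0,1} = 2
G(12) = mex{2,1,1,2} = 0
G(13) = mex{0,2,2,0} = 1
G(14) = mex{1,0,0,1} = 2
G(15) = mex{2,1,1,2} = 0
G(16) = mex{0,2,2,0} = 1
G(17) = mex{1,0,0,1} = 2
G(18) = mex{2,1,1,2} = 0
G(19) = mex{0,2,2,0} = 1
G(20) = mex{1,0,0,1} = 2
G(21) = mex{2,1,1,2} = 0
G(22) = mex{0,2,2,0} = 1
G(23) = mex{1,0,0,1} = 2
G(24) = mex{2,1,1,2} = 0
G_C(24) = 0.
Combined Grundy value = 1 ⊕ 4 ⊕ 0 = 5.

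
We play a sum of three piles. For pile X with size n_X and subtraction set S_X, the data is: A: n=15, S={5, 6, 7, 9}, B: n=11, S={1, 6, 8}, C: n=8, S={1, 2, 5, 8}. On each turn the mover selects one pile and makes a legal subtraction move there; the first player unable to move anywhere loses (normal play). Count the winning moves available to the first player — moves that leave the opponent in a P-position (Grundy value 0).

Pile A, S = {5, 6, 7, 9}:
G(0) = 0
G(1) = mex{} = 0
G(2) = mex{} = 0
G(3) = mex{} = 0
G(4) = mex{} = 0
G(5) = mex{0} = 1
G(6) = mex{0,0} = 1
G(7) = mex{0,0,0} = 1
G(8) = mex{0,0,0} = 1
G(9) = mex{0,0,0,0} = 1
G(10) = mex{1,0,0,0} = 2
G(11) = mex{1,1,0,0} = 2
G(12) = mex{1,1,1,0} = 2
G(13) = mex{1,1,1,0} = 2
G(14) = mex{1,1,1,1} = 0
G(15) = mex{2,1,1,1} = 0
G_A(15) = 0.
Pile B, S = {1, 6, 8}:
G(0) = 0
G(1) = mex{0} = 1
G(2) = mex{1} = 0
G(3) = mex{0} = 1
G(4) = mex{1} = 0
G(5) = mex{0} = 1
G(6) = mex{1,0} = 2
G(7) = mex{2,1} = 0
G(8) = mex{0,0,0} = 1
G(9) = mex{1,1,1} = 0
G(10) = mex{0,0,0} = 1
G(11) = mex{1,1,1} = 0
G_B(11) = 0.
Pile C, S = {1, 2, 5, 8}:
G(0) = 0
G(1) = mex{0} = 1
G(2) = mex{1,0} = 2
G(3) = mex{2,1} = 0
G(4) = mex{0,2} = 1
G(5) = mex{1,0,0} = 2
G(6) = mex{2,1,1} = 0
G(7) = mex{0,2,2} = 1
G(8) = mex{1,0,0,0} = 2
G_C(8) = 2.
Combined Grundy value = 0 ⊕ 0 ⊕ 2 = 2.
A winning move leaves total XOR = 0, i.e. changes one component's Grundy value g to g ⊕ X where X is the current total.
Pile A: need g' = 0⊕2 = 2. Options: 15−5→G=2, 15−6→G=1, 15−7→G=1, 15−9→G=1. Hits: 1.
Pile B: need g' = 0⊕2 = 2. Options: 11−1→G=1, 11−6→G=1, 11−8→G=1. Hits: 0.
Pile C: need g' = 2⊕2 = 0. Options: 8−1→G=1, 8−2→G=0, 8−5→G=0, 8−8→G=0. Hits: 3.

4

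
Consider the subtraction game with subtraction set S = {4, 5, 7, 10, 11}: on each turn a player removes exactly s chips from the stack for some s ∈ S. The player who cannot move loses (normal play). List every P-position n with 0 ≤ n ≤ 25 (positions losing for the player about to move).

0, 1, 2, 3, 15, 16, 17, 18

G(0) = 0
G(1) = mex{} = 0
G(2) = mex{} = 0
G(3) = mex{} = 0
G(4) = mex{0} = 1
G(5) = mex{0,0} = 1
G(6) = mex{0,0} = 1
G(7) = mex{0,0,0} = 1
G(8) = mex{1,0,0} = 2
G(9) = mex{1,1,0} = 2
G(10) = mex{1,1,0,0} = 2
G(11) = mex{1,1,1,0,0} = 2
G(12) = mex{2,1,1,0,0} = 3
G(13) = mex{2,2,1,0,0} = 3
G(14) = mex{2,2,1,1,0} = 3
G(15) = mex{2,2,2,1,1} = 0
G(16) = mex{3,2,2,1,1} = 0
G(17) = mex{3,3,2,1,1} = 0
G(18) = mex{3,3,2,2,1} = 0
G(19) = mex{0,3,3,2,2} = 1
G(20) = mex{0,0,3,2,2} = 1
G(21) = mex{0,0,3,2,2} = 1
G(22) = mex{0,0,0,3,2} = 1
G(23) = mex{1,0,0,3,3} = 2
G(24) = mex{1,1,0,3,3} = 2
G(25) = mex{1,1,0,0,3} = 2
P-positions are exactly the n with G(n) = 0.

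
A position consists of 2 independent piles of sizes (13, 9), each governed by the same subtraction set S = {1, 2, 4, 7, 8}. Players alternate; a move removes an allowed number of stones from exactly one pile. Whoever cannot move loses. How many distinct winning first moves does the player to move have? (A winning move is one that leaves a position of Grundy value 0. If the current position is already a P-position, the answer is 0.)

5

All piles use S = {1, 2, 4, 7, 8}:
n :  0  1  2  3  4  5  6  7  8  9 10 11 12 13
G :  0  1  2  0  1  2  0  1  2  0  1  2  0  1
Pile A: G(13) = 1.
Pile B: G(9) = 0.
Combined Grundy value = 1 ⊕ 0 = 1.
A winning move leaves total XOR = 0, i.e. changes one component's Grundy value g to g ⊕ X where X is the current total.
Pile A: need g' = 1⊕1 = 0. Options: 13−1→G=0, 13−2→G=2, 13−4→G=0, 13−7→G=0, 13−8→G=2. Hits: 3.
Pile B: need g' = 0⊕1 = 1. Options: 9−1→G=2, 9−2→G=1, 9−4→G=2, 9−7→G=2, 9−8→G=1. Hits: 2.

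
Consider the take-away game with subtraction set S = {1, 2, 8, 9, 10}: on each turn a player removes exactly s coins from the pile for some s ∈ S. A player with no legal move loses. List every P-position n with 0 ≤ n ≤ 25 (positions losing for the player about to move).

0, 3, 6, 17, 20, 23

n :  0  1  2  3  4  5  6  7  8  9 10 11 12 13 14 15 16 17 18 19 20 21 22 23 24 25
G :  0  1  2  0  1  2  0  1  2  3  4  5  3  4  5  3  4  0  1  2  0  1  2  0  1  2
P-positions are exactly the n with G(n) = 0.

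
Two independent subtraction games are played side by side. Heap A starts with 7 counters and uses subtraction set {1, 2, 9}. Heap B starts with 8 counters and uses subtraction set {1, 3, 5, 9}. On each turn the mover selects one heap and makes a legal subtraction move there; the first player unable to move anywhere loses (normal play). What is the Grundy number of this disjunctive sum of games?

1

Heap A, S = {1, 2, 9}:
G(0) = 0
G(1) = mex{0} = 1
G(2) = mex{1,0} = 2
G(3) = mex{2,1} = 0
G(4) = mex{0,2} = 1
G(5) = mex{1,0} = 2
G(6) = mex{2,1} = 0
G(7) = mex{0,2} = 1
G_A(7) = 1.
Heap B, S = {1, 3, 5, 9}:
G(0) = 0
G(1) = mex{0} = 1
G(2) = mex{1} = 0
G(3) = mex{0,0} = 1
G(4) = mex{1,1} = 0
G(5) = mex{0,0,0} = 1
G(6) = mex{1,1,1} = 0
G(7) = mex{0,0,0} = 1
G(8) = mex{1,1,1} = 0
G_B(8) = 0.
Combined Grundy value = 1 ⊕ 0 = 1.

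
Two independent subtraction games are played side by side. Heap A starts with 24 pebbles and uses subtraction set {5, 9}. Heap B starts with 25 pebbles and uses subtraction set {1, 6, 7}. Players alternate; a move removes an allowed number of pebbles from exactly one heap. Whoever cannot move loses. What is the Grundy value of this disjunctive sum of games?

Heap A, S = {5, 9}:
G(0) = 0
G(1) = mex{} = 0
G(2) = mex{} = 0
G(3) = mex{} = 0
G(4) = mex{} = 0
G(5) = mex{0} = 1
G(6) = mex{0} = 1
G(7) = mex{0} = 1
G(8) = mex{0} = 1
G(9) = mex{0,0} = 1
G(10) = mex{1,0} = 2
G(11) = mex{1,0} = 2
G(12) = mex{1,0} = 2
G(13) = mex{1,0} = 2
G(14) = mex{1,1} = 0
G(15) = mex{2,1} = 0
G(16) = mex{2,1} = 0
G(17) = mex{2,1} = 0
G(18) = mex{2,1} = 0
G(19) = mex{0,2} = 1
G(20) = mex{0,2} = 1
G(21) = mex{0,2} = 1
G(22) = mex{0,2} = 1
G(23) = mex{0,0} = 1
G(24) = mex{1,0} = 2
G_A(24) = 2.
Heap B, S = {1, 6, 7}:
G(0) = 0
G(1) = mex{0} = 1
G(2) = mex{1} = 0
G(3) = mex{0} = 1
G(4) = mex{1} = 0
G(5) = mex{0} = 1
G(6) = mex{1,0} = 2
G(7) = mex{2,1,0} = 3
G(8) = mex{3,0,1} = 2
G(9) = mex{2,1,0} = 3
G(10) = mex{3,0,1} = 2
G(11) = mex{2,1,0} = 3
G(12) = mex{3,2,1} = 0
G(13) = mex{0,3,2} = 1
G(14) = mex{1,2,3} = 0
G(15) = mex{0,3,2} = 1
G(16) = mex{1,2,3} = 0
G(17) = mex{0,3,2} = 1
G(18) = mex{1,0,3} = 2
G(19) = mex{2,1,0} = 3
G(20) = mex{3,0,1} = 2
G(21) = mex{2,1,0} = 3
G(22) = mex{3,0,1} = 2
G(23) = mex{2,1,0} = 3
G(24) = mex{3,2,1} = 0
G(25) = mex{0,3,2} = 1
G_B(25) = 1.
Combined Grundy value = 2 ⊕ 1 = 3.

3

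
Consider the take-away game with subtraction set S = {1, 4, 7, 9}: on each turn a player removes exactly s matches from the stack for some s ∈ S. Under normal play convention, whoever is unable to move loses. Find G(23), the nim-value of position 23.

G(0) = 0
G(1) = mex{0} = 1
G(2) = mex{1} = 0
G(3) = mex{0} = 1
G(4) = mex{1,0} = 2
G(5) = mex{2,1} = 0
G(6) = mex{0,0} = 1
G(7) = mex{1,1,0} = 2
G(8) = mex{2,2,1} = 0
G(9) = mex{0,0,0,0} = 1
G(10) = mex{1,1,1,1} = 0
G(11) = mex{0,2,2,0} = 1
G(12) = mex{1,0,0,1} = 2
G(13) = mex{2,1,1,2} = 0
G(14) = mex{0,0,2,0} = 1
G(15) = mex{1,1,0,1} = 2
G(16) = mex{2,2,1,2} = 0
G(17) = mex{0,0,0,0} = 1
G(18) = mex{1,1,1,1} = 0
G(19) = mex{0,2,2,0} = 1
G(20) = mex{1,0,0,1} = 2
G(21) = mex{2,1,1,2} = 0
G(22) = mex{0,0,2,0} = 1
G(23) = mex{1,1,0,1} = 2

2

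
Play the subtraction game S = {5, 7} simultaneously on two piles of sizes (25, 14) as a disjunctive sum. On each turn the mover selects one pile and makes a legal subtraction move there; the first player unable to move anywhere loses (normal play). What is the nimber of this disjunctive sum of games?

All piles use S = {5, 7}:
n :  0  1  2  3  4  5  6  7  8  9 10 11 12 13 14 15 16 17 18 19 20 21 22 23 24 25
G :  0  0  0  0  0  1  1  1  1  1  2  2  0  0  0  0  0  1  1  1  1  1  2  2  0  0
Pile A: G(25) = 0.
Pile B: G(14) = 0.
Combined Grundy value = 0 ⊕ 0 = 0.

0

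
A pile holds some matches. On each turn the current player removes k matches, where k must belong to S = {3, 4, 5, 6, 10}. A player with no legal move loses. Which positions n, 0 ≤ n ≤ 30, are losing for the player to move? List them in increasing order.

G(0) = 0
G(1) = mex{} = 0
G(2) = mex{} = 0
G(3) = mex{0} = 1
G(4) = mex{0,0} = 1
G(5) = mex{0,0,0} = 1
G(6) = mex{1,0,0,0} = 2
G(7) = mex{1,1,0,0} = 2
G(8) = mex{1,1,1,0} = 2
G(9) = mex{2,1,1,1} = 0
G(10) = mex{2,2,1,1,0} = 3
G(11) = mex{2,2,2,1,0} = 3
G(12) = mex{0,2,2,2,0} = 1
G(13) = mex{3,0,2,2,1} = 4
G(14) = mex{3,3,0,2,1} = 4
G(15) = mex{1,3,3,0,1} = 2
G(16) = mex{4,1,3,3,2} = 0
G(17) = mex{4,4,1,3,2} = 0
G(18) = mex{2,4,4,1,2} = 0
G(19) = mex{0,2,4,4,0} = 1
G(20) = mex{0,0,2,4,3} = 1
G(21) = mex{0,0,0,2,3} = 1
G(22) = mex{1,0,0,0,1} = 2
G(23) = mex{1,1,0,0,4} = 2
G(24) = mex{1,1,1,0,4} = 2
G(25) = mex{2,1,1,1,2} = 0
G(26) = mex{2,2,1,1,0} = 3
G(27) = mex{2,2,2,1,0} = 3
G(28) = mex{0,2,2,2,0} = 1
G(29) = mex{3,0,2,2,1} = 4
G(30) = mex{3,3,0,2,1} = 4
P-positions are exactly the n with G(n) = 0.

0, 1, 2, 9, 16, 17, 18, 25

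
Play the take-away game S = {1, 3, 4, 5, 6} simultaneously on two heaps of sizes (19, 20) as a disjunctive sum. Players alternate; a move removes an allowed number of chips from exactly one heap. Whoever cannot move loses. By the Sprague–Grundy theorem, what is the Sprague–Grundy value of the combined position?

1

All heaps use S = {1, 3, 4, 5, 6}:
n :  0  1  2  3  4  5  6  7  8  9 10 11 12 13 14 15 16 17 18 19 20
G :  0  1  0  1  2  3  2  3  4  0  1  0  1  2  3  2  3  4  0  1  0
Heap A: G(19) = 1.
Heap B: G(20) = 0.
Combined Grundy value = 1 ⊕ 0 = 1.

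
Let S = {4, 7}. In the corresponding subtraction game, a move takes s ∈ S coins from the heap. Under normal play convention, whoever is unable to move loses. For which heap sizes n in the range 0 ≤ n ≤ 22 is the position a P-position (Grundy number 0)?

n :  0  1  2  3  4  5  6  7  8  9 10 11 12 13 14 15 16 17 18 19 20 21 22
G :  0  0  0  0  1  1  1  1  2  2  2  0  0  0  0  1  1  1  1  2  2  2  0
P-positions are exactly the n with G(n) = 0.

0, 1, 2, 3, 11, 12, 13, 14, 22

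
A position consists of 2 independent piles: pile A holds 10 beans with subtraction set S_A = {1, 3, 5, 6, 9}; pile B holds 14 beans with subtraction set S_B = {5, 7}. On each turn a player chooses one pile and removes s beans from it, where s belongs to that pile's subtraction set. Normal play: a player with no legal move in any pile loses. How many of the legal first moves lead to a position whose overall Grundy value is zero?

Pile A, S = {1, 3, 5, 6, 9}:
G(0) = 0
G(1) = mex{0} = 1
G(2) = mex{1} = 0
G(3) = mex{0,0} = 1
G(4) = mex{1,1} = 0
G(5) = mex{0,0,0} = 1
G(6) = mex{1,1,1,0} = 2
G(7) = mex{2,0,0,1} = 3
G(8) = mex{3,1,1,0} = 2
G(9) = mex{2,2,0,1,0} = 3
G(10) = mex{3,3,1,0,1} = 2
G_A(10) = 2.
Pile B, S = {5, 7}:
G(0) = 0
G(1) = mex{} = 0
G(2) = mex{} = 0
G(3) = mex{} = 0
G(4) = mex{} = 0
G(5) = mex{0} = 1
G(6) = mex{0} = 1
G(7) = mex{0,0} = 1
G(8) = mex{0,0} = 1
G(9) = mex{0,0} = 1
G(10) = mex{1,0} = 2
G(11) = mex{1,0} = 2
G(12) = mex{1,1} = 0
G(13) = mex{1,1} = 0
G(14) = mex{1,1} = 0
G_B(14) = 0.
Combined Grundy value = 2 ⊕ 0 = 2.
A winning move leaves total XOR = 0, i.e. changes one component's Grundy value g to g ⊕ X where X is the current total.
Pile A: need g' = 2⊕2 = 0. Options: 10−1→G=3, 10−3→G=3, 10−5→G=1, 10−6→G=0, 10−9→G=1. Hits: 1.
Pile B: need g' = 0⊕2 = 2. Options: 14−5→G=1, 14−7→G=1. Hits: 0.

1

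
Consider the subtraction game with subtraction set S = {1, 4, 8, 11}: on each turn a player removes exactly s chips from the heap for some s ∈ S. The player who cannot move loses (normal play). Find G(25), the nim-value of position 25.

G(0) = 0
G(1) = mex{0} = 1
G(2) = mex{1} = 0
G(3) = mex{0} = 1
G(4) = mex{1,0} = 2
G(5) = mex{2,1} = 0
G(6) = mex{0,0} = 1
G(7) = mex{1,1} = 0
G(8) = mex{0,2,0} = 1
G(9) = mex{1,0,1} = 2
G(10) = mex{2,1,0} = 3
G(11) = mex{3,0,1,0} = 2
G(12) = mex{2,1,2,1} = 0
G(13) = mex{0,2,0,0} = 1
G(14) = mex{1,3,1,1} = 0
G(15) = mex{0,2,0,2} = 1
G(16) = mex{1,0,1,0} = 2
G(17) = mex{2,1,2,1} = 0
G(18) = mex{0,0,3,0} = 1
G(19) = mex{1,1,2,1} = 0
G(20) = mex{0,2,0,2} = 1
G(21) = mex{1,0,1,3} = 2
G(22) = mex{2,1,0,2} = 3
G(23) = mex{3,0,1,0} = 2
G(24) = mex{2,1,2,1} = 0
G(25) = mex{0,2,0,0} = 1

1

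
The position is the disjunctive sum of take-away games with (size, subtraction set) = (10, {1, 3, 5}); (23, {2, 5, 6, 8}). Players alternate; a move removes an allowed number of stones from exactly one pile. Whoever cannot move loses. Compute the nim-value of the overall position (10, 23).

2

Pile A, S = {1, 3, 5}:
G(0) = 0
G(1) = mex{0} = 1
G(2) = mex{1} = 0
G(3) = mex{0,0} = 1
G(4) = mex{1,1} = 0
G(5) = mex{0,0,0} = 1
G(6) = mex{1,1,1} = 0
G(7) = mex{0,0,0} = 1
G(8) = mex{1,1,1} = 0
G(9) = mex{0,0,0} = 1
G(10) = mex{1,1,1} = 0
G_A(10) = 0.
Pile B, S = {2, 5, 6, 8}:
n :  0  1  2  3  4  5  6  7  8  9 10 11 12 13 14 15 16 17 18 19 20 21 22 23
G :  0  0  1  1  0  2  1  3  2  2  3  0  2  1  0  0  1  1  0  2  1  3  2  2
G_B(23) = 2.
Combined Grundy value = 0 ⊕ 2 = 2.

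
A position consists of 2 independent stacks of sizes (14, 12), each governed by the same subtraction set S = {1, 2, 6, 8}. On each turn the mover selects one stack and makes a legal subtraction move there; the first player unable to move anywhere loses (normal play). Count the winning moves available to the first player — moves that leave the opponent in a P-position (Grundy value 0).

2

All stacks use S = {1, 2, 6, 8}:
G(0) = 0
G(1) = mex{0} = 1
G(2) = mex{1,0} = 2
G(3) = mex{2,1} = 0
G(4) = mex{0,2} = 1
G(5) = mex{1,0} = 2
G(6) = mex{2,1,0} = 3
G(7) = mex{3,2,1} = 0
G(8) = mex{0,3,2,0} = 1
G(9) = mex{1,0,0,1} = 2
G(10) = mex{2,1,1,2} = 0
G(11) = mex{0,2,2,0} = 1
G(12) = mex{1,0,3,1} = 2
G(13) = mex{2,1,0,2} = 3
G(14) = mex{3,2,1,3} = 0
Stack A: G(14) = 0.
Stack B: G(12) = 2.
Combined Grundy value = 0 ⊕ 2 = 2.
A winning move leaves total XOR = 0, i.e. changes one component's Grundy value g to g ⊕ X where X is the current total.
Stack A: need g' = 0⊕2 = 2. Options: 14−1→G=3, 14−2→G=2, 14−6→G=1, 14−8→G=3. Hits: 1.
Stack B: need g' = 2⊕2 = 0. Options: 12−1→G=1, 12−2→G=0, 12−6→G=3, 12−8→G=1. Hits: 1.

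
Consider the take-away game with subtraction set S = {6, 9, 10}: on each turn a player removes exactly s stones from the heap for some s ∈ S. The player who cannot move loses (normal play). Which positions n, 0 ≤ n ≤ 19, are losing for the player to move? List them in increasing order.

G(0) = 0
G(1) = mex{} = 0
G(2) = mex{} = 0
G(3) = mex{} = 0
G(4) = mex{} = 0
G(5) = mex{} = 0
G(6) = mex{0} = 1
G(7) = mex{0} = 1
G(8) = mex{0} = 1
G(9) = mex{0,0} = 1
G(10) = mex{0,0,0} = 1
G(11) = mex{0,0,0} = 1
G(12) = mex{1,0,0} = 2
G(13) = mex{1,0,0} = 2
G(14) = mex{1,0,0} = 2
G(15) = mex{1,1,0} = 2
G(16) = mex{1,1,1} = 0
G(17) = mex{1,1,1} = 0
G(18) = mex{2,1,1} = 0
G(19) = mex{2,1,1} = 0
P-positions are exactly the n with G(n) = 0.

0, 1, 2, 3, 4, 5, 16, 17, 18, 19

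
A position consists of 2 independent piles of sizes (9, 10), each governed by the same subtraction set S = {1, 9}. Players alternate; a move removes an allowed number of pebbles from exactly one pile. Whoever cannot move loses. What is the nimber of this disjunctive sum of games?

All piles use S = {1, 9}:
G(0) = 0
G(1) = mex{0} = 1
G(2) = mex{1} = 0
G(3) = mex{0} = 1
G(4) = mex{1} = 0
G(5) = mex{0} = 1
G(6) = mex{1} = 0
G(7) = mex{0} = 1
G(8) = mex{1} = 0
G(9) = mex{0,0} = 1
G(10) = mex{1,1} = 0
Pile A: G(9) = 1.
Pile B: G(10) = 0.
Combined Grundy value = 1 ⊕ 0 = 1.

1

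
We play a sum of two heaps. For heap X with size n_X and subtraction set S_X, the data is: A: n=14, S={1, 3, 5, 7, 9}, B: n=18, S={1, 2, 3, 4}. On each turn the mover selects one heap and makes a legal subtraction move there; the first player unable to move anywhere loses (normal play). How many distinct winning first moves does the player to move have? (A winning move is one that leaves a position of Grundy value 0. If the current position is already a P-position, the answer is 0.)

1

Heap A, S = {1, 3, 5, 7, 9}:
n :  0  1  2  3  4  5  6  7  8  9 10 11 12 13 14
G :  0  1  0  1  0  1  0  1  0  1  0  1  0  1  0
G_A(14) = 0.
Heap B, S = {1, 2, 3, 4}:
G(0) = 0
G(1) = mex{0} = 1
G(2) = mex{1,0} = 2
G(3) = mex{2,1,0} = 3
G(4) = mex{3,2,1,0} = 4
G(5) = mex{4,3,2,1} = 0
G(6) = mex{0,4,3,2} = 1
G(7) = mex{1,0,4,3} = 2
G(8) = mex{2,1,0,4} = 3
G(9) = mex{3,2,1,0} = 4
G(10) = mex{4,3,2,1} = 0
G(11) = mex{0,4,3,2} = 1
G(12) = mex{1,0,4,3} = 2
G(13) = mex{2,1,0,4} = 3
G(14) = mex{3,2,1,0} = 4
G(15) = mex{4,3,2,1} = 0
G(16) = mex{0,4,3,2} = 1
G(17) = mex{1,0,4,3} = 2
G(18) = mex{2,1,0,4} = 3
G_B(18) = 3.
Combined Grundy value = 0 ⊕ 3 = 3.
A winning move leaves total XOR = 0, i.e. changes one component's Grundy value g to g ⊕ X where X is the current total.
Heap A: need g' = 0⊕3 = 3. Options: 14−1→G=1, 14−3→G=1, 14−5→G=1, 14−7→G=1, 14−9→G=1. Hits: 0.
Heap B: need g' = 3⊕3 = 0. Options: 18−1→G=2, 18−2→G=1, 18−3→G=0, 18−4→G=4. Hits: 1.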